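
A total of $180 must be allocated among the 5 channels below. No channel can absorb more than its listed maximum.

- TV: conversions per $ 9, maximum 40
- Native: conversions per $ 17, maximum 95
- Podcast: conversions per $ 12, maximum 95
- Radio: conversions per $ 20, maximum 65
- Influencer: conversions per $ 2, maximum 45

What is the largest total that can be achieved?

Highest conversions per $ first: Radio 20 > Native 17 > Podcast 12 > TV 9 > Influencer 2.
Give Radio 65 to hit its cap of 65 → 115 left.
Give Native 95 to hit its cap of 95 → 20 left.
Only 20 left; Podcast takes them to reach 20.
Total = 17×95 + 12×20 + 20×65 = 3155.

3155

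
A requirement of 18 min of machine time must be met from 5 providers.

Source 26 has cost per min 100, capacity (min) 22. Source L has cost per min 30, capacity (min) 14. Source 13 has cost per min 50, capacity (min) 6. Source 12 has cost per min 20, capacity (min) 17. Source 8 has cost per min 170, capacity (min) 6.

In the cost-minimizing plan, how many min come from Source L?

1

Use providers in increasing cost order.
Take 17 from Source 12 at 20 — need 1 more.
Source L at 30: take 1 of its 14 — requirement met.
Source 13, Source 26, Source 8: unused.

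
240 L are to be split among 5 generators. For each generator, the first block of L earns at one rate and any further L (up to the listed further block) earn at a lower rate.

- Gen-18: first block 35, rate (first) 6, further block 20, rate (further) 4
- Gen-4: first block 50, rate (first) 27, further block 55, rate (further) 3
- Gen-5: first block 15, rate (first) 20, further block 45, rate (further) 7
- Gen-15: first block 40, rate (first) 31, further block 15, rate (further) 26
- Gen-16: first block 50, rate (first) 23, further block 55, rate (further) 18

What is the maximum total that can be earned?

Rank every tier by rate: Gen-15/first 31 > Gen-4/first 27 > Gen-15/second 26 > Gen-16/first 23 > Gen-5/first 20 > Gen-16/second 18 > Gen-5/second 7 > Gen-18/first 6 > Gen-18/second 4 > Gen-4/second 3.
Fill Gen-15 first block (40 at 31) → 200 left.
Fill Gen-4 first block (50 at 27) → 150 left.
Fill Gen-15 second block (15 at 26) → 135 left.
Gen-16/first (23): +50 → 85 left.
Gen-5/first (20): +15 → 70 left.
Gen-16/second (18): +55 → 15 left.
15 remain; put them into Gen-5 second at 7.
Total = 31×40 + 27×50 + 26×15 + 23×50 + 20×15 + 18×55 + 7×15 = 5525.

5525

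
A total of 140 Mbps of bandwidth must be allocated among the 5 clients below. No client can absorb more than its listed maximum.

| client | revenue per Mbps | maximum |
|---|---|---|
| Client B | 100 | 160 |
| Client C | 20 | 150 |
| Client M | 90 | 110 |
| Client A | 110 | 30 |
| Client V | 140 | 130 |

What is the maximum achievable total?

Order the clients by revenue per Mbps: Client V 140 > Client A 110 > Client B 100 > Client M 90 > Client C 20.
Client V: +130 to 130 (cap) ; 10 left.
Client A: +10 (room for 30) → 10. Pool exhausted.
Total = 110×10 + 140×130 = 19300.

19300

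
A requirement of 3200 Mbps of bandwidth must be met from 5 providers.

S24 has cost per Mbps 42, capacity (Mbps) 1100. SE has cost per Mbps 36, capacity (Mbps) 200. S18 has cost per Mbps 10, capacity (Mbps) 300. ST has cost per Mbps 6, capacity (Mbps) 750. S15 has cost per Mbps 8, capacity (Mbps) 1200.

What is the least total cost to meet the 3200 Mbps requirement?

Cheapest first:
ST at 6: take all 750 Mbps — 2450 still needed.
S15 at 8: take all 1200 Mbps — 1250 still needed.
S18 (10): use full 300 — 950 Mbps to go.
SE (36): use full 200 — 750 Mbps to go.
Take 750 from S24 at 42 to finish.
Cost = 750×6 + 1200×8 + 300×10 + 200×36 + 750×42 = 55800.

55800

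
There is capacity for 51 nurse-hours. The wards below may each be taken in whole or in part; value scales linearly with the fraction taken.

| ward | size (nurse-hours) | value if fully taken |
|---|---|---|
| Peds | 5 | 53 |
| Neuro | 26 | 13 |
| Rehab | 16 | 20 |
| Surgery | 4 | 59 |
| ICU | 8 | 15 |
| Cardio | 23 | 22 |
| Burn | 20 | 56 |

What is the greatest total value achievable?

200.5

Best value per unit of size first: Surgery 59/4≈14.8, Peds 53/5≈10.6, Burn 56/20≈2.8, ICU 15/8≈1.88, Rehab 20/16≈1.25, Cardio 22/23≈0.957, Neuro 13/26≈0.5.
Take all of Surgery (4 nurse-hours, value 59) ; 47 nurse-hours left.
Peds: take in full, 5 nurse-hours for value 53 ; 42 left.
Burn: take in full, 20 nurse-hours for value 56 ; 22 left.
ICU: take in full, 8 nurse-hours for value 15 ; 14 left.
Only 14 nurse-hours remain; take 14/16 of Rehab for value 20×14/16 = 17.5.
Total value = 200.5.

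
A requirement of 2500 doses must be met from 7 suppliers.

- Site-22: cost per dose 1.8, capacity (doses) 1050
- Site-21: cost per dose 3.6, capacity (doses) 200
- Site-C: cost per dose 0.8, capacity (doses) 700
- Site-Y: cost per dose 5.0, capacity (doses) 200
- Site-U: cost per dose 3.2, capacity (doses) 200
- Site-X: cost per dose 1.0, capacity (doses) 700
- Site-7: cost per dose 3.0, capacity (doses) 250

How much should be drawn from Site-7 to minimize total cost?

Fill from the cheapest supplier first.
Site-C (0.8): use full 700 — 1800 doses to go.
Site-X (1.0): use full 700 — 1100 doses to go.
Site-22 (1.8): use full 1050 — 50 doses to go.
Site-7 (3.0): take the remaining 50 — done.
Site-U, Site-21, Site-Y: unused.

50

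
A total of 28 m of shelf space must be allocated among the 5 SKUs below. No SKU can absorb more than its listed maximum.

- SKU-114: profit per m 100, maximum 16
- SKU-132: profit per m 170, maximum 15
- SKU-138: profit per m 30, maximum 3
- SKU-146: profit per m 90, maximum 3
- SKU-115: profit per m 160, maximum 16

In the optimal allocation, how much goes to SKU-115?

Rank by profit per m: SKU-132 170 > SKU-115 160 > SKU-114 100 > SKU-146 90 > SKU-138 30.
SKU-132: +15 to 15 (cap) — 13 left.
SKU-115: +13 (room for 16) → 13. Pool exhausted.

13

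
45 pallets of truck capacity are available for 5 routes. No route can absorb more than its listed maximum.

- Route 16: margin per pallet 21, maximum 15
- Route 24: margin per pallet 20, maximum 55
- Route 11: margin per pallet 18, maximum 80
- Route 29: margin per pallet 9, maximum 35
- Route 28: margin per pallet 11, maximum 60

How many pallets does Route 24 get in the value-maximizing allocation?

30

Order the routes by margin per pallet: Route 16 21 > Route 24 20 > Route 11 18 > Route 28 11 > Route 29 9.
Route 16: +15 to 15 (cap) → 30 left.
Route 24 has room for 55 but only 30 remain, so it gets 30.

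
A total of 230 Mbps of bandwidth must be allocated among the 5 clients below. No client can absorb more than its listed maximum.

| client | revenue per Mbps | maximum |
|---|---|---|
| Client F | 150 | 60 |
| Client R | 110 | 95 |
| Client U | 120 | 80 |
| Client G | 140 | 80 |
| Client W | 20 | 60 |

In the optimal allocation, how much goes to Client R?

Highest revenue per Mbps first: Client F 150 > Client G 140 > Client U 120 > Client R 110 > Client W 20.
Give Client F 60 to hit its cap of 60 — 170 left.
Give Client G 80 to hit its cap of 80 — 90 left.
Client U: +80 to 80 (cap) — 10 left.
Only 10 left; Client R takes them to reach 10.

10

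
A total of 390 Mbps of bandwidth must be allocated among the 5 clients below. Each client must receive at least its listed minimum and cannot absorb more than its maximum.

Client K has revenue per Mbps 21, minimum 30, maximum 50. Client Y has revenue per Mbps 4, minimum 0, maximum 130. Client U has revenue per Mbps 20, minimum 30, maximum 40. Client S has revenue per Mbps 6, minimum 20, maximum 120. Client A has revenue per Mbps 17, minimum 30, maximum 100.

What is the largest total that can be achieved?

4590

Meeting every minimum uses 30+0+30+20+30 = 110 Mbps, leaving 280.
Highest revenue per Mbps first: Client K 21 > Client U 20 > Client A 17 > Client S 6 > Client Y 4.
Give Client K 20 more to hit its cap of 50 ; 260 left.
Client U: +10 to 40 (cap) ; 250 left.
Client A: +70 to 100 (cap) ; 180 left.
Give Client S 100 more to hit its cap of 120 ; 80 left.
Only 80 left; Client Y takes them to reach 80.
Total = 21×50 + 4×80 + 20×40 + 6×120 + 17×100 = 4590.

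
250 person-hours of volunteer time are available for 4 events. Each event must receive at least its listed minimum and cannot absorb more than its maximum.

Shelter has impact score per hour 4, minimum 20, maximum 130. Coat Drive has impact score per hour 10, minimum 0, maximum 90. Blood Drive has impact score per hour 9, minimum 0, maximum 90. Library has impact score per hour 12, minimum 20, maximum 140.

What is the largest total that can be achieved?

2660

Meeting every minimum uses 20+0+0+20 = 40 person-hours, leaving 210.
Order the events by impact score per hour: Library 12 > Coat Drive 10 > Blood Drive 9 > Shelter 4.
Give Library 120 more to hit its cap of 140 → 90 left.
Coat Drive: +90 to 90 (cap) → 0 left.
Total = 4×20 + 10×90 + 12×140 = 2660.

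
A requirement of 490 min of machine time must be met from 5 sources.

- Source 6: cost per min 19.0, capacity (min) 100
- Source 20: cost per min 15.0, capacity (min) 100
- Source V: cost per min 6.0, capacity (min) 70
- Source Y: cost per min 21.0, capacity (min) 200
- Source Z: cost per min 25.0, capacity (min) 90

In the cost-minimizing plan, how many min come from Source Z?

20

Cheapest first:
Source V (6.0): use full 70 → 420 min to go.
Take 100 from Source 20 at 15.0 → need 320 more.
Take 100 from Source 6 at 19.0 → need 220 more.
Source Y (21.0): use full 200 → 20 min to go.
Source Z at 25.0: take 20 of its 90 → requirement met.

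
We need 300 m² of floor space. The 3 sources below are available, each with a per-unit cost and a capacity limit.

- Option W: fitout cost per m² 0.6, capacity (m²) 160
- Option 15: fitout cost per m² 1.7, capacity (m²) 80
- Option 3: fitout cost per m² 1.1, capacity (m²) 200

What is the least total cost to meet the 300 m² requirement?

250

Use sources in increasing cost order.
Option W (0.6): use full 160 → 140 m² to go.
Take 140 from Option 3 at 1.1 to finish.
Option 15: unused.
Cost = 160×0.6 + 140×1.1 = 250.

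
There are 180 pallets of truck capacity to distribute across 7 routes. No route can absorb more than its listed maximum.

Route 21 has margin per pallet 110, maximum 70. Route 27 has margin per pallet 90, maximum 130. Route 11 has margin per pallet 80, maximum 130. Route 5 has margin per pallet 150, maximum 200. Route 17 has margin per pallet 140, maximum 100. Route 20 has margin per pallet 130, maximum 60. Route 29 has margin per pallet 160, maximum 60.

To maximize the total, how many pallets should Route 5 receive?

Rank by margin per pallet: Route 29 160 > Route 5 150 > Route 17 140 > Route 20 130 > Route 21 110 > Route 27 90 > Route 11 80.
Give Route 29 60 to hit its cap of 60 — 120 left.
Route 5: +120 (room for 200) → 120. Pool exhausted.

120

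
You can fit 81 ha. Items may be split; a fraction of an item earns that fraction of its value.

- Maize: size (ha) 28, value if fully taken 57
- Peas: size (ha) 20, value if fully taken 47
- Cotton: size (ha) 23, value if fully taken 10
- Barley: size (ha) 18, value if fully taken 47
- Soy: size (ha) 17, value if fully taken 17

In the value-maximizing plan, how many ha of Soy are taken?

15

Rank by value-to-size ratio: Barley 47/18≈2.61, Peas 47/20≈2.35, Maize 57/28≈2.04, Soy 17/17≈1, Cotton 10/23≈0.435.
Barley: take in full, 18 ha for value 47 ; 63 left.
All 20 ha of Peas fit (value 47) ; 43 remain.
Take all of Maize (28 ha, value 57) ; 15 ha left.
Fill the last 15 ha with part of Soy: 15/17 of it earns 15.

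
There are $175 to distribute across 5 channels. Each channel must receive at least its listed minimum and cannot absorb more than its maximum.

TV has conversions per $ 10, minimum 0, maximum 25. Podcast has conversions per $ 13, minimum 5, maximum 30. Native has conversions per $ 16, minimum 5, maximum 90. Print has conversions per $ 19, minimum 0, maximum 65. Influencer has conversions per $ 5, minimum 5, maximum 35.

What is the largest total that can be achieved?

2895

Meeting every minimum uses 0+5+5+0+5 = 15 $, leaving 160.
Order the channels by conversions per $: Print 19 > Native 16 > Podcast 13 > TV 10 > Influencer 5.
Print: +65 to 65 (cap) — 95 left.
Native takes 85 more to reach its cap of 90 — 10 left.
Podcast: +10 (room for 25) → 15. Pool exhausted.
Total = 13×15 + 16×90 + 19×65 + 5×5 = 2895.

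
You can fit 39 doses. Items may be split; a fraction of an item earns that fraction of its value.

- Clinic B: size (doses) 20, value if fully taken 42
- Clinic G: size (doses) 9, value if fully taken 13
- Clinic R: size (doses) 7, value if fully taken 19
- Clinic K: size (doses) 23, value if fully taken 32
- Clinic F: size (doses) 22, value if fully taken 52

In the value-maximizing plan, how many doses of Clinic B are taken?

Rank by value-to-size ratio: Clinic R 19/7≈2.71, Clinic F 52/22≈2.36, Clinic B 42/20≈2.1, Clinic G 13/9≈1.44, Clinic K 32/23≈1.39.
Take all of Clinic R (7 doses, value 19) — 32 doses left.
All 22 doses of Clinic F fit (value 52) — 10 remain.
Fill the last 10 doses with part of Clinic B: 10/20 of it earns 21.

10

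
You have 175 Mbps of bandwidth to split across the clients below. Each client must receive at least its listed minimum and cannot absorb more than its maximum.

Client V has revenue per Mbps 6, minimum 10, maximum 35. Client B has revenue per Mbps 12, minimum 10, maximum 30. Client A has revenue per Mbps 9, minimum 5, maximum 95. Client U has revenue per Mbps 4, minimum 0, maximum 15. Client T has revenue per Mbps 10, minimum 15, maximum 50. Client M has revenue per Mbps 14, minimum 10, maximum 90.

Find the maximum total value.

Meeting every minimum uses 10+10+5+0+15+10 = 50 Mbps, leaving 125.
Highest revenue per Mbps first: Client M 14 > Client B 12 > Client T 10 > Client A 9 > Client V 6 > Client U 4.
Client M takes 80 more to reach its cap of 90 — 45 left.
Client B: +20 to 30 (cap) — 25 left.
Client T: +25 (room for 35) → 40. Pool exhausted.
Total = 6×10 + 12×30 + 9×5 + 10×40 + 14×90 = 2125.

2125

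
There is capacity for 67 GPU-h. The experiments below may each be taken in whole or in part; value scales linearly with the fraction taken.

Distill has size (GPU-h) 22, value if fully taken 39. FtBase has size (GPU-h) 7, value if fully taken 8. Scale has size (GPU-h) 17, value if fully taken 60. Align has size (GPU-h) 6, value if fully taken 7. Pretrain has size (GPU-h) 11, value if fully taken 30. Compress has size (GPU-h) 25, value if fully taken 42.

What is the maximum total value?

157.56

Sort by value density: Scale 60/17≈3.53, Pretrain 30/11≈2.73, Distill 39/22≈1.77, Compress 42/25≈1.68, Align 7/6≈1.17, FtBase 8/7≈1.14.
All 17 GPU-h of Scale fit (value 60) ; 50 remain.
Pretrain: take in full, 11 GPU-h for value 30 ; 39 left.
Distill: take in full, 22 GPU-h for value 39 ; 17 left.
17 GPU-h left: a 17/25 share of Compress gives 42×17/25 = 28.56.
Total value = 157.56.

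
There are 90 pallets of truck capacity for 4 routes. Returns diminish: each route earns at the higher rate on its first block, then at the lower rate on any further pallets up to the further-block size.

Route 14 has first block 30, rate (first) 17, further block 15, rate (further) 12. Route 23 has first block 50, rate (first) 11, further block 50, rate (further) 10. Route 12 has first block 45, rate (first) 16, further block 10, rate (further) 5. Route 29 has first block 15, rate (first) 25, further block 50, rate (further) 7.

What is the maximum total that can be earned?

1605

Order all 8 blocks by rate: Route 29/first 25 > Route 14/first 17 > Route 12/first 16 > Route 14/second 12 > Route 23/first 11 > Route 23/second 10 > Route 29/second 7 > Route 12/second 5.
Route 29/first (25): +15 ; 75 left.
Route 14 first at 17: fill all 30 ; 45 left.
Route 12 first at 16: fill all 45 ; 0 left.
Total = 25×15 + 17×30 + 16×45 = 1605.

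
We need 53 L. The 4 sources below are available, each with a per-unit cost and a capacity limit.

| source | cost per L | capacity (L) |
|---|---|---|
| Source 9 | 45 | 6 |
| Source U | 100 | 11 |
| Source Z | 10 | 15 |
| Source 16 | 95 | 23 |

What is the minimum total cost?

3505

Cheapest first:
Source Z (10): use full 15 ; 38 L to go.
Take 6 from Source 9 at 45 ; need 32 more.
Source 16 (95): use full 23 ; 9 L to go.
Source U at 100: take 9 of its 11 ; requirement met.
Cost = 15×10 + 6×45 + 23×95 + 9×100 = 3505.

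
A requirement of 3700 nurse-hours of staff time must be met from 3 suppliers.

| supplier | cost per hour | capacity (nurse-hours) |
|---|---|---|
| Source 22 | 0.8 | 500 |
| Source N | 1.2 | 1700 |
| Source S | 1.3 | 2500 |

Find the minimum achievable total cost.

4390

Fill from the cheapest supplier first.
Take 500 from Source 22 at 0.8 ; need 3200 more.
Source N (1.2): use full 1700 ; 1500 nurse-hours to go.
Source S at 1.3: take 1500 of its 2500 ; requirement met.
Cost = 500×0.8 + 1700×1.2 + 1500×1.3 = 4390.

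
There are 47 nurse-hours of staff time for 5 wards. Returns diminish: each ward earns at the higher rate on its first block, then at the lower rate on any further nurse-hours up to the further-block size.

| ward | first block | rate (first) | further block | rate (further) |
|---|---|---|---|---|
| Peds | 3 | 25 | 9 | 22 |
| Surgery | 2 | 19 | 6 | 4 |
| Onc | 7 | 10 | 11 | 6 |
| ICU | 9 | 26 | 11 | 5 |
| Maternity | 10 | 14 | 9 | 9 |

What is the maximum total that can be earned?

818

Order all 10 blocks by rate: ICU/first 26 > Peds/first 25 > Peds/second 22 > Surgery/first 19 > Maternity/first 14 > Onc/first 10 > Maternity/second 9 > Onc/second 6 > ICU/second 5 > Surgery/second 4.
ICU first at 26: fill all 9 → 38 left.
Peds first at 25: fill all 3 → 35 left.
Fill Peds second block (9 at 22) → 26 left.
Surgery/first (19): +2 → 24 left.
Maternity/first (14): +10 → 14 left.
Fill Onc first block (7 at 10) → 7 left.
Maternity second at 9: only 7 left, fill 7.
Total = 26×9 + 25×3 + 22×9 + 19×2 + 14×10 + 10×7 + 9×7 = 818.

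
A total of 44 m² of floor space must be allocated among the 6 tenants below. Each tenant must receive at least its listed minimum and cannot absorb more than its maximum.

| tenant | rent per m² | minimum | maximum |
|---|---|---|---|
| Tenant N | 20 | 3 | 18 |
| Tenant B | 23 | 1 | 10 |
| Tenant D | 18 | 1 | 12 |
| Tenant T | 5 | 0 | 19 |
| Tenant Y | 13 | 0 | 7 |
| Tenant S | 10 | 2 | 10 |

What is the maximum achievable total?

852

Meeting every minimum uses 3+1+1+0+0+2 = 7 m², leaving 37.
Highest rent per m² first: Tenant B 23 > Tenant N 20 > Tenant D 18 > Tenant Y 13 > Tenant S 10 > Tenant T 5.
Tenant B: +9 to 10 (cap) ; 28 left.
Give Tenant N 15 more to hit its cap of 18 ; 13 left.
Tenant D: +11 to 12 (cap) ; 2 left.
Tenant Y has room for 7 more but only 2 remain, so it gets 2.
Total = 20×18 + 23×10 + 18×12 + 13×2 + 10×2 = 852.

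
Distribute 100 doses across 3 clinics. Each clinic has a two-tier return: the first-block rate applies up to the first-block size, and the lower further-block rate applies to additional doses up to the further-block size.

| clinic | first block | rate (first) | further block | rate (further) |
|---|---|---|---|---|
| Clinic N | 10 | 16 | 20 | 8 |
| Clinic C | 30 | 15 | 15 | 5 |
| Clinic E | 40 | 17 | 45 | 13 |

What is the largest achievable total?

1550

Order all 6 blocks by rate: Clinic E/first 17 > Clinic N/first 16 > Clinic C/first 15 > Clinic E/second 13 > Clinic N/second 8 > Clinic C/second 5.
Clinic E first at 17: fill all 40 ; 60 left.
Fill Clinic N first block (10 at 16) ; 50 left.
Clinic C first at 15: fill all 30 ; 20 left.
20 remain; put them into Clinic E second at 13.
Total = 17×40 + 16×10 + 15×30 + 13×20 = 1550.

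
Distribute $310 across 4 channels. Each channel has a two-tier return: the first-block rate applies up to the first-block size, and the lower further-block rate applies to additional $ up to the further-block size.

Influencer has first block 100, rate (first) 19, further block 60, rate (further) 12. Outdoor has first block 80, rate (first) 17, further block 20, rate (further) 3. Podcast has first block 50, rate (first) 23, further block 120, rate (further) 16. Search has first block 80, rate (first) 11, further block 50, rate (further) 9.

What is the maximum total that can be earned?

Treat each block as its own option and order by rate: Podcast/tier1 23 > Influencer/tier1 19 > Outdoor/tier1 17 > Podcast/tier2 16 > Influencer/tier2 12 > Search/tier1 11 > Search/tier2 9 > Outdoor/tier2 3.
Fill Podcast tier1 block (50 at 23) ; 260 left.
Influencer tier1 at 19: fill all 100 ; 160 left.
Fill Outdoor tier1 block (80 at 17) ; 80 left.
Podcast/tier2: +80 of 120 at 16; pool empty.
Total = 23×50 + 19×100 + 17×80 + 16×80 = 5690.

5690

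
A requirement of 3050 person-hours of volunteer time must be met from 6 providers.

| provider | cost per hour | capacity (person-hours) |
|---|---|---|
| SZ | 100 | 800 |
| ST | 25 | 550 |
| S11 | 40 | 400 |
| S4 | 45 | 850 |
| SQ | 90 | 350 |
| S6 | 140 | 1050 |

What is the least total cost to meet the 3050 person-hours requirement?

Cheapest first:
ST (25): use full 550 ; 2500 person-hours to go.
Take 400 from S11 at 40 ; need 2100 more.
Take 850 from S4 at 45 ; need 1250 more.
SQ (90): use full 350 ; 900 person-hours to go.
SZ at 100: take all 800 person-hours ; 100 still needed.
Take 100 from S6 at 140 to finish.
Cost = 550×25 + 400×40 + 850×45 + 350×90 + 800×100 + 100×140 = 193500.

193500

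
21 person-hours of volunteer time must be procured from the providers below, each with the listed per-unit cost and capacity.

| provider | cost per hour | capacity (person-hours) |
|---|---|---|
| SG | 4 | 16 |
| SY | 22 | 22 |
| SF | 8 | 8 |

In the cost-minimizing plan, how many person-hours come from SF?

5

Cheapest first:
SG (4): use full 16 — 5 person-hours to go.
SF (8): take the remaining 5 — done.
SY: unused.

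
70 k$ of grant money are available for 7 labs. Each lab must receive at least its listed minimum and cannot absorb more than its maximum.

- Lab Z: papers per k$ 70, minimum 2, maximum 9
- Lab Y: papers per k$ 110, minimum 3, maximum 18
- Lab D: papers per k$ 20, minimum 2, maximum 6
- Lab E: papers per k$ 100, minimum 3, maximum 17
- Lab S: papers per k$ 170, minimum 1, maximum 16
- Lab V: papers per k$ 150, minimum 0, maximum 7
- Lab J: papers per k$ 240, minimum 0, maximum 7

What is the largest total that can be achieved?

Meeting every minimum uses 2+3+2+3+1+0+0 = 11 k$, leaving 59.
Order the labs by papers per k$: Lab J 240 > Lab S 170 > Lab V 150 > Lab Y 110 > Lab E 100 > Lab Z 70 > Lab D 20.
Give Lab J 7 more to hit its cap of 7 ; 52 left.
Lab S takes 15 more to reach its cap of 16 ; 37 left.
Lab V: +7 to 7 (cap) ; 30 left.
Lab Y: +15 to 18 (cap) ; 15 left.
Give Lab E 14 more to hit its cap of 17 ; 1 left.
Lab Z: +1 (room for 7) → 3. Pool exhausted.
Total = 70×3 + 110×18 + 20×2 + 100×17 + 170×16 + 150×7 + 240×7 = 9380.

9380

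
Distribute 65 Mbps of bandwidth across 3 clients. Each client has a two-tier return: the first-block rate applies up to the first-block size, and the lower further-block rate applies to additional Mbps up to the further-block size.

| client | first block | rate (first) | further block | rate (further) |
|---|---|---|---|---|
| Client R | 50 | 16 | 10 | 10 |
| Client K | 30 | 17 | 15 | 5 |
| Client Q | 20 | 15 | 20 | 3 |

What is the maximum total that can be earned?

Rank every tier by rate: Client K/T1 17 > Client R/T1 16 > Client Q/T1 15 > Client R/T2 10 > Client K/T2 5 > Client Q/T2 3.
Client K T1 at 17: fill all 30 ; 35 left.
Client R/T1: +35 of 50 at 16; pool empty.
Total = 17×30 + 16×35 = 1070.

1070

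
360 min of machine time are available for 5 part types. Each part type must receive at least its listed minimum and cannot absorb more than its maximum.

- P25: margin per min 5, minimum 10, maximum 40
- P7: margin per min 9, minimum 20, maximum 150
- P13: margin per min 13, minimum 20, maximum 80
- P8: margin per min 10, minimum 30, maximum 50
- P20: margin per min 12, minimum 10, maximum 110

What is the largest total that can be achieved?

3900

Meeting every minimum uses 10+20+20+30+10 = 90 min, leaving 270.
Order the part types by margin per min: P13 13 > P20 12 > P8 10 > P7 9 > P25 5.
P13: +60 to 80 (cap) → 210 left.
P20 takes 100 more to reach its cap of 110 → 110 left.
P8 takes 20 more to reach its cap of 50 → 90 left.
P7 has room for 130 more but only 90 remain, so it gets 110.
Total = 5×10 + 9×110 + 13×80 + 10×50 + 12×110 = 3900.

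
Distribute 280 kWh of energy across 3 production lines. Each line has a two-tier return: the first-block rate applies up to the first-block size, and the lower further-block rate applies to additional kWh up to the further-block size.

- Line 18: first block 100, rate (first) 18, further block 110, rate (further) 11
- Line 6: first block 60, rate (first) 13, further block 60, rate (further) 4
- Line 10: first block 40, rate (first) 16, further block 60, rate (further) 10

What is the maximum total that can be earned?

4100

Order all 6 blocks by rate: Line 18/first 18 > Line 10/first 16 > Line 6/first 13 > Line 18/second 11 > Line 10/second 10 > Line 6/second 4.
Fill Line 18 first block (100 at 18) → 180 left.
Line 10/first (16): +40 → 140 left.
Line 6/first (13): +60 → 80 left.
Line 18 second at 11: only 80 left, fill 80.
Total = 18×100 + 16×40 + 13×60 + 11×80 = 4100.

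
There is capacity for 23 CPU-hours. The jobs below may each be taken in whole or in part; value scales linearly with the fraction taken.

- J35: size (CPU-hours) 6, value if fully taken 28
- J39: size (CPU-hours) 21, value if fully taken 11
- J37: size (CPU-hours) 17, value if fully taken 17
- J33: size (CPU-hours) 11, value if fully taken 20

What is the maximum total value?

54

Sort by value density: J35 28/6≈4.67, J33 20/11≈1.82, J37 17/17≈1, J39 11/21≈0.524.
Take all of J35 (6 CPU-hours, value 28) ; 17 CPU-hours left.
J33: take in full, 11 CPU-hours for value 20 ; 6 left.
Only 6 CPU-hours remain; take 6/17 of J37 for value 17×6/17 = 6.
Total value = 54.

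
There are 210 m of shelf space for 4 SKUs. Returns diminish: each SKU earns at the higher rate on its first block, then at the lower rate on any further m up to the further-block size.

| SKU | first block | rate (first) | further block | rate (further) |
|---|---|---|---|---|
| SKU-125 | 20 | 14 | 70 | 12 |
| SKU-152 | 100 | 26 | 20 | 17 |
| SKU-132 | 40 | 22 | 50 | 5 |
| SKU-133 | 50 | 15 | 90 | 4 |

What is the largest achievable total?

4570

Rank every tier by rate: SKU-152/tier1 26 > SKU-132/tier1 22 > SKU-152/tier2 17 > SKU-133/tier1 15 > SKU-125/tier1 14 > SKU-125/tier2 12 > SKU-132/tier2 5 > SKU-133/tier2 4.
SKU-152/tier1 (26): +100 → 110 left.
SKU-132 tier1 at 22: fill all 40 → 70 left.
Fill SKU-152 tier2 block (20 at 17) → 50 left.
SKU-133 tier1 at 15: fill all 50 → 0 left.
Total = 26×100 + 22×40 + 17×20 + 15×50 = 4570.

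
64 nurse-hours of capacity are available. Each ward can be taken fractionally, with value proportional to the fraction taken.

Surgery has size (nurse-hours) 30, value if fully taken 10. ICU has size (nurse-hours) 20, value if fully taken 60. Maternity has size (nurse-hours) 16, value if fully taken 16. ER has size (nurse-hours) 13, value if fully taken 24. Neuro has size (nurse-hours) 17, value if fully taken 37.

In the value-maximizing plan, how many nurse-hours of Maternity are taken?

14

Rank by value-to-size ratio: ICU 60/20≈3, Neuro 37/17≈2.18, ER 24/13≈1.85, Maternity 16/16≈1, Surgery 10/30≈0.333.
All 20 nurse-hours of ICU fit (value 60) ; 44 remain.
All 17 nurse-hours of Neuro fit (value 37) ; 27 remain.
ER: take in full, 13 nurse-hours for value 24 ; 14 left.
Only 14 nurse-hours remain; take 14/16 of Maternity for value 16×14/16 = 14.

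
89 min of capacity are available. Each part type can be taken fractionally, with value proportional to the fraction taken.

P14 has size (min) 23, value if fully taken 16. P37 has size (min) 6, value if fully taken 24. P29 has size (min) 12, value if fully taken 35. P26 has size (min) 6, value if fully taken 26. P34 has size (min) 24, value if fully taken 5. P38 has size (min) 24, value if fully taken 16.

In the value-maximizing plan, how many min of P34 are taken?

18

Sort by value density: P26 26/6≈4.33, P37 24/6≈4, P29 35/12≈2.92, P14 16/23≈0.696, P38 16/24≈0.667, P34 5/24≈0.208.
Take all of P26 (6 min, value 26) → 83 min left.
Take all of P37 (6 min, value 24) → 77 min left.
P29: take in full, 12 min for value 35 → 65 left.
Take all of P14 (23 min, value 16) → 42 min left.
All 24 min of P38 fit (value 16) → 18 remain.
Only 18 min remain; take 18/24 of P34 for value 5×18/24 = 3.75.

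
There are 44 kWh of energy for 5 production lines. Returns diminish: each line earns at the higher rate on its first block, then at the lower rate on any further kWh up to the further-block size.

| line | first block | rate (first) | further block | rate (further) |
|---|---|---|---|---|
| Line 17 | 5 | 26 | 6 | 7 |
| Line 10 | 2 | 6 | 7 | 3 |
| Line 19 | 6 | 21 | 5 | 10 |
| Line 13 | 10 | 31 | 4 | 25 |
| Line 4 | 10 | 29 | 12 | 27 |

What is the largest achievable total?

Order all 10 blocks by rate: Line 13/tier1 31 > Line 4/tier1 29 > Line 4/tier2 27 > Line 17/tier1 26 > Line 13/tier2 25 > Line 19/tier1 21 > Line 19/tier2 10 > Line 17/tier2 7 > Line 10/tier1 6 > Line 10/tier2 3.
Line 13 tier1 at 31: fill all 10 → 34 left.
Line 4 tier1 at 29: fill all 10 → 24 left.
Fill Line 4 tier2 block (12 at 27) → 12 left.
Fill Line 17 tier1 block (5 at 26) → 7 left.
Line 13/tier2 (25): +4 → 3 left.
Line 19/tier1: +3 of 6 at 21; pool empty.
Total = 31×10 + 29×10 + 27×12 + 26×5 + 25×4 + 21×3 = 1217.

1217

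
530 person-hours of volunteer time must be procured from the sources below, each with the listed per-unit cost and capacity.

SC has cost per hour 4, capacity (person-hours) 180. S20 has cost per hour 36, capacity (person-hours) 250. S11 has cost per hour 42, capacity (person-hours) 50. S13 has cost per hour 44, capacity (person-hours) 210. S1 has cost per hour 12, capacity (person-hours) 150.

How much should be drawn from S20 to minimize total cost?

Use sources in increasing cost order.
Take 180 from SC at 4 → need 350 more.
S1 at 12: take all 150 person-hours → 200 still needed.
S20 at 36: take 200 of its 250 → requirement met.
S11, S13: unused.

200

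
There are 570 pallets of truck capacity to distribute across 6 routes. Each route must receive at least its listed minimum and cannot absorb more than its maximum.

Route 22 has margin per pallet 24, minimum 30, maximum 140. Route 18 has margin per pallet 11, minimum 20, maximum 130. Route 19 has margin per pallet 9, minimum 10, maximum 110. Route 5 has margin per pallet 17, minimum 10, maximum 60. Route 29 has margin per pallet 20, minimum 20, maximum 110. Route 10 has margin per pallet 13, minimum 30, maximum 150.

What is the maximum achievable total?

9720

Meeting every minimum uses 30+20+10+10+20+30 = 120 pallets, leaving 450.
Rank by margin per pallet: Route 22 24 > Route 29 20 > Route 5 17 > Route 10 13 > Route 18 11 > Route 19 9.
Give Route 22 110 more to hit its cap of 140 ; 340 left.
Give Route 29 90 more to hit its cap of 110 ; 250 left.
Route 5: +50 to 60 (cap) ; 200 left.
Route 10: +120 to 150 (cap) ; 80 left.
Only 80 left; Route 18 takes them to reach 100.
Total = 24×140 + 11×100 + 9×10 + 17×60 + 20×110 + 13×150 = 9720.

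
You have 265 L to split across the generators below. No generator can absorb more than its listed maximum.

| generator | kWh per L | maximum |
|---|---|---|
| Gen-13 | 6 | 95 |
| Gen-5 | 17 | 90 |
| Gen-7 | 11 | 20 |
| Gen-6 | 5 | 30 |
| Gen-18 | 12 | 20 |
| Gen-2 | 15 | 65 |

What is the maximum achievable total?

3385

Order the generators by kWh per L: Gen-5 17 > Gen-2 15 > Gen-18 12 > Gen-7 11 > Gen-13 6 > Gen-6 5.
Gen-5: +90 to 90 (cap) ; 175 left.
Gen-2 takes 65 to reach its cap of 65 ; 110 left.
Give Gen-18 20 to hit its cap of 20 ; 90 left.
Give Gen-7 20 to hit its cap of 20 ; 70 left.
Gen-13: +70 (room for 95) → 70. Pool exhausted.
Total = 6×70 + 17×90 + 11×20 + 12×20 + 15×65 = 3385.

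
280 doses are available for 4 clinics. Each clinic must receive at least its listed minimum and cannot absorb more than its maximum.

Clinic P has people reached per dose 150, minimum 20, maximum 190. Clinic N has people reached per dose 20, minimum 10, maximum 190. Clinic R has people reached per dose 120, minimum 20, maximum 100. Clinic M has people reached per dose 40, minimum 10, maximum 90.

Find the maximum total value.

Meeting every minimum uses 20+10+20+10 = 60 doses, leaving 220.
Highest people reached per dose first: Clinic P 150 > Clinic R 120 > Clinic M 40 > Clinic N 20.
Clinic P takes 170 more to reach its cap of 190 — 50 left.
Only 50 left; Clinic R takes them to reach 70.
Total = 150×190 + 20×10 + 120×70 + 40×10 = 37500.

37500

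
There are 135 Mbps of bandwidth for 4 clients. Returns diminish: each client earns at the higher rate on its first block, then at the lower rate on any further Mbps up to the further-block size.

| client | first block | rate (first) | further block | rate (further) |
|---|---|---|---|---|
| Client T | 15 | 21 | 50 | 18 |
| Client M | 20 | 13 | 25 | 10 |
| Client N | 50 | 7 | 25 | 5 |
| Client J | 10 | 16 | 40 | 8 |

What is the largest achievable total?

2005

Treat each block as its own option and order by rate: Client T/first 21 > Client T/second 18 > Client J/first 16 > Client M/first 13 > Client M/second 10 > Client J/second 8 > Client N/first 7 > Client N/second 5.
Client T/first (21): +15 — 120 left.
Client T/second (18): +50 — 70 left.
Client J/first (16): +10 — 60 left.
Client M/first (13): +20 — 40 left.
Client M second at 10: fill all 25 — 15 left.
Client J/second: +15 of 40 at 8; pool empty.
Total = 21×15 + 18×50 + 16×10 + 13×20 + 10×25 + 8×15 = 2005.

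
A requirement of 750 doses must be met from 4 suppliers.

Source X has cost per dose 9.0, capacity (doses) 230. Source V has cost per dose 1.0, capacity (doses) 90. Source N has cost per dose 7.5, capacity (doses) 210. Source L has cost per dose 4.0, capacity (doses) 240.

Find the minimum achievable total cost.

4515

Use suppliers in increasing cost order.
Take 90 from Source V at 1.0 ; need 660 more.
Take 240 from Source L at 4.0 ; need 420 more.
Source N at 7.5: take all 210 doses ; 210 still needed.
Source X (9.0): take the remaining 210 ; done.
Cost = 90×1.0 + 240×4.0 + 210×7.5 + 210×9.0 = 4515.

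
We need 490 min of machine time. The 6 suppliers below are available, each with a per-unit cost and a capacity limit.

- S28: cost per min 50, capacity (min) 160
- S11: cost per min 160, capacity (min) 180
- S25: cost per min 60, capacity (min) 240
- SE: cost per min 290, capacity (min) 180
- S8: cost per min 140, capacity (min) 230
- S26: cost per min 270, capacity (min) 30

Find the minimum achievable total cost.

35000

Fill from the cheapest supplier first.
S28 at 50: take all 160 min → 330 still needed.
Take 240 from S25 at 60 → need 90 more.
S8 at 140: take 90 of its 230 → requirement met.
S11, S26, SE: unused.
Cost = 160×50 + 240×60 + 90×140 = 35000.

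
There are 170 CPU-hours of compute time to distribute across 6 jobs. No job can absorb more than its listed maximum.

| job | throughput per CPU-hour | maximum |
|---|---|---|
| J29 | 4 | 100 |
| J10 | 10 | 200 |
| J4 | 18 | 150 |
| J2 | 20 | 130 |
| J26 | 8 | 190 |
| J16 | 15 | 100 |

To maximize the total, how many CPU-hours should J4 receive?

40

Rank by throughput per CPU-hour: J2 20 > J4 18 > J16 15 > J10 10 > J26 8 > J29 4.
J2 takes 130 to reach its cap of 130 ; 40 left.
J4: +40 (room for 150) → 40. Pool exhausted.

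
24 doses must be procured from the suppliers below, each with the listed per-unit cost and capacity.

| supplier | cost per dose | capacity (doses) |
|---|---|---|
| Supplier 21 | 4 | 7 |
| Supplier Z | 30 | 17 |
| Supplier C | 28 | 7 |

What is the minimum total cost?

524

Use suppliers in increasing cost order.
Supplier 21 at 4: take all 7 doses ; 17 still needed.
Supplier C (28): use full 7 ; 10 doses to go.
Supplier Z (30): take the remaining 10 ; done.
Cost = 7×4 + 7×28 + 10×30 = 524.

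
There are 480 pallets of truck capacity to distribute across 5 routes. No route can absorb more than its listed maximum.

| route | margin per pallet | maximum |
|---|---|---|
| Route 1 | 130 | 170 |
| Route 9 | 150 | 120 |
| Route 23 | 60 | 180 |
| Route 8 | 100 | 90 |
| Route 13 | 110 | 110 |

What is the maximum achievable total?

Order the routes by margin per pallet: Route 9 150 > Route 1 130 > Route 13 110 > Route 8 100 > Route 23 60.
Give Route 9 120 to hit its cap of 120 — 360 left.
Route 1: +170 to 170 (cap) — 190 left.
Route 13: +110 to 110 (cap) — 80 left.
Route 8 has room for 90 but only 80 remain, so it gets 80.
Total = 130×170 + 150×120 + 100×80 + 110×110 = 60200.

60200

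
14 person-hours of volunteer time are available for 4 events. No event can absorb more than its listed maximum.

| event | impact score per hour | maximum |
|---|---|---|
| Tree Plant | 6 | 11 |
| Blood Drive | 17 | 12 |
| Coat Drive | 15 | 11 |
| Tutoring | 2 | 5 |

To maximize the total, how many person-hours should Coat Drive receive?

Order the events by impact score per hour: Blood Drive 17 > Coat Drive 15 > Tree Plant 6 > Tutoring 2.
Give Blood Drive 12 to hit its cap of 12 ; 2 left.
Only 2 left; Coat Drive takes them to reach 2.

2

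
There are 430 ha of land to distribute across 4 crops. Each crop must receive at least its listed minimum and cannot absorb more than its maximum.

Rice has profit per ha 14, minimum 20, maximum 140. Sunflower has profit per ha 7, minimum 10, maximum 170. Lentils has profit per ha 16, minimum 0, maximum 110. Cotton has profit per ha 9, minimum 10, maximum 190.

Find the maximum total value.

Meeting every minimum uses 20+10+0+10 = 40 ha, leaving 390.
Highest profit per ha first: Lentils 16 > Rice 14 > Cotton 9 > Sunflower 7.
Lentils takes 110 more to reach its cap of 110 → 280 left.
Rice takes 120 more to reach its cap of 140 → 160 left.
Cotton: +160 (room for 180) → 170. Pool exhausted.
Total = 14×140 + 7×10 + 16×110 + 9×170 = 5320.

5320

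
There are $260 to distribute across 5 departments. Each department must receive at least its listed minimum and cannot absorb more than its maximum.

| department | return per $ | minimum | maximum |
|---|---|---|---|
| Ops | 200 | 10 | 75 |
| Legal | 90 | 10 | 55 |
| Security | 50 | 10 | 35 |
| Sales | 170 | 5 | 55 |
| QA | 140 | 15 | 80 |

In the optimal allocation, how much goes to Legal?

40

Meeting every minimum uses 10+10+10+5+15 = 50 $, leaving 210.
Rank by return per $: Ops 200 > Sales 170 > QA 140 > Legal 90 > Security 50.
Give Ops 65 more to hit its cap of 75 ; 145 left.
Sales: +50 to 55 (cap) ; 95 left.
QA: +65 to 80 (cap) ; 30 left.
Legal: +30 (room for 45) → 40. Pool exhausted.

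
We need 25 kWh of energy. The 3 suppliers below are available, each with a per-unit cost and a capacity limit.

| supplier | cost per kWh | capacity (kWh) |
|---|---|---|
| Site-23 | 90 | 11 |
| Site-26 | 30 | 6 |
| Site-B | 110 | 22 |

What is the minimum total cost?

2050

Fill from the cheapest supplier first.
Site-26 at 30: take all 6 kWh ; 19 still needed.
Site-23 at 90: take all 11 kWh ; 8 still needed.
Site-B at 110: take 8 of its 22 ; requirement met.
Cost = 6×30 + 11×90 + 8×110 = 2050.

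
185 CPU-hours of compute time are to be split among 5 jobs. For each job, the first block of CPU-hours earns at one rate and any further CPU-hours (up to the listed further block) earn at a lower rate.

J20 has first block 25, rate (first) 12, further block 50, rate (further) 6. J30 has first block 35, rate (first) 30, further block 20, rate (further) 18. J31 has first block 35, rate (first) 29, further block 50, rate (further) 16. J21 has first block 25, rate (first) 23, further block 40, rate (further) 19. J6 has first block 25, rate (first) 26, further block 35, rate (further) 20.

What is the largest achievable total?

4560

Treat each block as its own option and order by rate: J30/tier1 30 > J31/tier1 29 > J6/tier1 26 > J21/tier1 23 > J6/tier2 20 > J21/tier2 19 > J30/tier2 18 > J31/tier2 16 > J20/tier1 12 > J20/tier2 6.
J30/tier1 (30): +35 → 150 left.
J31/tier1 (29): +35 → 115 left.
J6/tier1 (26): +25 → 90 left.
Fill J21 tier1 block (25 at 23) → 65 left.
J6/tier2 (20): +35 → 30 left.
J21 tier2 at 19: only 30 left, fill 30.
Total = 30×35 + 29×35 + 26×25 + 23×25 + 20×35 + 19×30 = 4560.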